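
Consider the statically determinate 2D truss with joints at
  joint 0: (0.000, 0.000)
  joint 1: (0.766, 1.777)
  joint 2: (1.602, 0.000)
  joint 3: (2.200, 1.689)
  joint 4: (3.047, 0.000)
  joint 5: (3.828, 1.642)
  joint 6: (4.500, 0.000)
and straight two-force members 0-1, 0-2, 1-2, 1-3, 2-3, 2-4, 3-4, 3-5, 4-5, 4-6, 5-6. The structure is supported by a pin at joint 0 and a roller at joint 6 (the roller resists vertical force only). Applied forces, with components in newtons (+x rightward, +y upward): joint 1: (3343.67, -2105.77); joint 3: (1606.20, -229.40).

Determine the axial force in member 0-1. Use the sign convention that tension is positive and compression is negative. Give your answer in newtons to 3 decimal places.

N=7 nodes, M=11 members, R=3 reactions → 2N=14, M+R=14
member 0 (0-1): L=1.9351, (cx,cy)=(0.3959,0.9183)
member 1 (0-2): L=1.6020, (cx,cy)=(1.0000,0.0000)
member 2 (1-2): L=1.9638, (cx,cy)=(0.4257,-0.9049)
member 3 (1-3): L=1.4367, (cx,cy)=(0.9981,-0.0613)
member 4 (2-3): L=1.7917, (cx,cy)=(0.3338,0.9427)
member 5 (2-4): L=1.4450, (cx,cy)=(1.0000,0.0000)
member 6 (3-4): L=1.8895, (cx,cy)=(0.4483,-0.8939)
member 7 (3-5): L=1.6287, (cx,cy)=(0.9996,-0.0289)
member 8 (4-5): L=1.8183, (cx,cy)=(0.4295,0.9031)
member 9 (4-6): L=1.4530, (cx,cy)=(1.0000,0.0000)
member 10 (5-6): L=1.7742, (cx,cy)=(0.3788,-0.9255)
solve A·x = −loads:
  F[0-1] = +63.8872 N (tension)
  F[0-2] = +4924.5801 N (tension)
  F[1-2] = -2231.3741 N (compression)
  F[1-3] = -2372.9421 N (compression)
  F[2-3] = +2141.9088 N (tension)
  F[2-4] = +3259.8156 N (tension)
  F[3-4] = -2610.4923 N (compression)
  F[3-5] = -2090.4762 N (compression)
  F[4-5] = +2584.0239 N (tension)
  F[4-6] = +979.6952 N (tension)
  F[5-6] = -2586.5547 N (compression)
  Rx@0 = -4949.8700 N
  Ry@0 = -58.6685 N
  Ry@6 = +2393.8385 N

63.887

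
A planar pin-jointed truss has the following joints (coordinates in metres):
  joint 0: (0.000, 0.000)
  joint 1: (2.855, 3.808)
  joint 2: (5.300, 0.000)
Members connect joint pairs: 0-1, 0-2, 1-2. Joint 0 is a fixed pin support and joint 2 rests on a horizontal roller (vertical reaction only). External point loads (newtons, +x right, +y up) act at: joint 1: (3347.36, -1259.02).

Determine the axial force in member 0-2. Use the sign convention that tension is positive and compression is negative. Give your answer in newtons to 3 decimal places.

1979.663

N=3 nodes, M=3 members, R=3 reactions → 2N=6, M+R=6
member 0 (0-1): L=4.7594, (cx,cy)=(0.5999,0.8001)
member 1 (0-2): L=5.3000, (cx,cy)=(1.0000,0.0000)
member 2 (1-2): L=4.5254, (cx,cy)=(0.5403,-0.8415)
solve A·x = −loads:
  F[0-1] = +2280.0058 N (tension)
  F[0-2] = +1979.6632 N (tension)
  F[1-2] = -3664.0858 N (compression)
  Rx@0 = -3347.3600 N
  Ry@0 = -1824.2345 N
  Ry@2 = +3083.2545 N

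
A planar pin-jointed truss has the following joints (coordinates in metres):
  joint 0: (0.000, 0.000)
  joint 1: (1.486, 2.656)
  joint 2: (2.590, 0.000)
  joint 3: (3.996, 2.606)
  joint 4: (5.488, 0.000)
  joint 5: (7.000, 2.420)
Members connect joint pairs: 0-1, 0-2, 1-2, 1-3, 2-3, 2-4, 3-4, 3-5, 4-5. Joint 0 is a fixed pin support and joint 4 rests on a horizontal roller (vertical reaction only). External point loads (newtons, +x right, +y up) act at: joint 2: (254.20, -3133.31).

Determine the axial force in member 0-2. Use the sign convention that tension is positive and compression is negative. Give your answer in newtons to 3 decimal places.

N=6 nodes, M=9 members, R=3 reactions → 2N=12, M+R=12
member 0 (0-1): L=3.0434, (cx,cy)=(0.4883,0.8727)
member 1 (0-2): L=2.5900, (cx,cy)=(1.0000,0.0000)
member 2 (1-2): L=2.8763, (cx,cy)=(0.3838,-0.9234)
member 3 (1-3): L=2.5105, (cx,cy)=(0.9998,-0.0199)
member 4 (2-3): L=2.9611, (cx,cy)=(0.4748,0.8801)
member 5 (2-4): L=2.8980, (cx,cy)=(1.0000,0.0000)
member 6 (3-4): L=3.0029, (cx,cy)=(0.4969,-0.8678)
member 7 (3-5): L=3.0098, (cx,cy)=(0.9981,-0.0618)
member 8 (4-5): L=2.8535, (cx,cy)=(0.5299,0.8481)
solve A·x = −loads:
  F[0-1] = -1895.9393 N (compression)
  F[0-2] = +1179.9173 N (tension)
  F[1-2] = +1826.9202 N (tension)
  F[1-3] = -1627.2582 N (compression)
  F[2-3] = +1643.3969 N (tension)
  F[2-4] = +846.6101 N (tension)
  F[3-4] = -1703.9344 N (compression)
  F[3-5] = +0.0000 N (tension)
  F[4-5] = -0.0000 N (compression)
  Rx@0 = -254.2000 N
  Ry@0 = +1654.5795 N
  Ry@4 = +1478.7305 N

1179.917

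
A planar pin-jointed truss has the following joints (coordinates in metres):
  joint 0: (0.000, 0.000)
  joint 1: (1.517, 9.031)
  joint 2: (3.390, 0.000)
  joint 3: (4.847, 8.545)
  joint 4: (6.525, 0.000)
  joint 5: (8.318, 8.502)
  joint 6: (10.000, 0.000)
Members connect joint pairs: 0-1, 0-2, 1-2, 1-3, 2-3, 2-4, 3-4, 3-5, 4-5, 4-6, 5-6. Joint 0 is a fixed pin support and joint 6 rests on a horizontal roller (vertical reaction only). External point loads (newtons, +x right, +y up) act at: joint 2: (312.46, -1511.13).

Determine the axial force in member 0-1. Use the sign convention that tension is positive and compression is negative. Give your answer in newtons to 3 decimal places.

N=7 nodes, M=11 members, R=3 reactions → 2N=14, M+R=14
member 0 (0-1): L=9.1575, (cx,cy)=(0.1657,0.9862)
member 1 (0-2): L=3.3900, (cx,cy)=(1.0000,0.0000)
member 2 (1-2): L=9.2232, (cx,cy)=(0.2031,-0.9792)
member 3 (1-3): L=3.3653, (cx,cy)=(0.9895,-0.1444)
member 4 (2-3): L=8.6683, (cx,cy)=(0.1681,0.9858)
member 5 (2-4): L=3.1350, (cx,cy)=(1.0000,0.0000)
member 6 (3-4): L=8.7082, (cx,cy)=(0.1927,-0.9813)
member 7 (3-5): L=3.4713, (cx,cy)=(0.9999,-0.0124)
member 8 (4-5): L=8.6890, (cx,cy)=(0.2064,0.9785)
member 9 (4-6): L=3.4750, (cx,cy)=(1.0000,0.0000)
member 10 (5-6): L=8.6668, (cx,cy)=(0.1941,-0.9810)
solve A·x = −loads:
  F[0-1] = -1012.8509 N (compression)
  F[0-2] = +480.2450 N (tension)
  F[1-2] = +1077.7434 N (tension)
  F[1-3] = -390.7441 N (compression)
  F[2-3] = +462.4223 N (tension)
  F[2-4] = +308.9225 N (tension)
  F[3-4] = -519.4203 N (compression)
  F[3-5] = -208.8504 N (compression)
  F[4-5] = +520.8969 N (tension)
  F[4-6] = +101.3460 N (tension)
  F[5-6] = -522.2018 N (compression)
  Rx@0 = -312.4600 N
  Ry@0 = +998.8569 N
  Ry@6 = +512.2731 N

-1012.851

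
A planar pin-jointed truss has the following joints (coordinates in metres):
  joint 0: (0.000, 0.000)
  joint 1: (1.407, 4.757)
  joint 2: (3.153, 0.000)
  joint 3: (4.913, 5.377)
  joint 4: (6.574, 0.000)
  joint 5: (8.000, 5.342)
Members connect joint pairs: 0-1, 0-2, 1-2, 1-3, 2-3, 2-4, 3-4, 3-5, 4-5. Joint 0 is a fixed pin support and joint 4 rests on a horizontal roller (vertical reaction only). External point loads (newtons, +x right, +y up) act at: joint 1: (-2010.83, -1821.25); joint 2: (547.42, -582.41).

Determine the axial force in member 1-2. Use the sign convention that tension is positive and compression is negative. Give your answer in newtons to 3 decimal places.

1557.575

N=6 nodes, M=9 members, R=3 reactions → 2N=12, M+R=12
member 0 (0-1): L=4.9607, (cx,cy)=(0.2836,0.9589)
member 1 (0-2): L=3.1530, (cx,cy)=(1.0000,0.0000)
member 2 (1-2): L=5.0673, (cx,cy)=(0.3446,-0.9388)
member 3 (1-3): L=3.5604, (cx,cy)=(0.9847,0.1741)
member 4 (2-3): L=5.6577, (cx,cy)=(0.3111,0.9504)
member 5 (2-4): L=3.4210, (cx,cy)=(1.0000,0.0000)
member 6 (3-4): L=5.6277, (cx,cy)=(0.2951,-0.9555)
member 7 (3-5): L=3.0872, (cx,cy)=(0.9999,-0.0113)
member 8 (4-5): L=5.5291, (cx,cy)=(0.2579,0.9662)
solve A·x = −loads:
  F[0-1] = -3326.1785 N (compression)
  F[0-2] = -520.0112 N (compression)
  F[1-2] = +1557.5745 N (tension)
  F[1-3] = +538.9853 N (tension)
  F[2-3] = -925.7146 N (compression)
  F[2-4] = -242.7792 N (compression)
  F[3-4] = +822.5705 N (tension)
  F[3-5] = +0.0000 N (tension)
  F[4-5] = -0.0000 N (compression)
  Rx@0 = +1463.4100 N
  Ry@0 = +3189.5865 N
  Ry@4 = -785.9265 N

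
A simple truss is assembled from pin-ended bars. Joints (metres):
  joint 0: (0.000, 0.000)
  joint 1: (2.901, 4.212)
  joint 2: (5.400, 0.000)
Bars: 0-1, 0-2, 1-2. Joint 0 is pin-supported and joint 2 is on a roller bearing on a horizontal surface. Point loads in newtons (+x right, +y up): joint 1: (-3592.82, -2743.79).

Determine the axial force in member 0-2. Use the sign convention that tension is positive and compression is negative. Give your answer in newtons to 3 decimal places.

N=3 nodes, M=3 members, R=3 reactions → 2N=6, M+R=6
member 0 (0-1): L=5.1144, (cx,cy)=(0.5672,0.8236)
member 1 (0-2): L=5.4000, (cx,cy)=(1.0000,0.0000)
member 2 (1-2): L=4.8975, (cx,cy)=(0.5103,-0.8600)
solve A·x = −loads:
  F[0-1] = -4944.5733 N (compression)
  F[0-2] = -788.1311 N (compression)
  F[1-2] = +1544.5808 N (tension)
  Rx@0 = +3592.8200 N
  Ry@0 = +4072.1646 N
  Ry@2 = -1328.3746 N

-788.131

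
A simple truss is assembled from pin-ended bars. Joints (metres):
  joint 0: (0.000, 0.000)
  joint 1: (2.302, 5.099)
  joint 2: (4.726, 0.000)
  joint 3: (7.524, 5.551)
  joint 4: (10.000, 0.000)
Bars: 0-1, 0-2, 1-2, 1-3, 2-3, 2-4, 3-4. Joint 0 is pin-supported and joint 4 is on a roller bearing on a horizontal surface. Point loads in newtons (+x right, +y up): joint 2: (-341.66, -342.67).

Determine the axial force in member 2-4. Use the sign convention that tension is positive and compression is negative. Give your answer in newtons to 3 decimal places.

72.235

N=5 nodes, M=7 members, R=3 reactions → 2N=10, M+R=10
member 0 (0-1): L=5.5946, (cx,cy)=(0.4115,0.9114)
member 1 (0-2): L=4.7260, (cx,cy)=(1.0000,0.0000)
member 2 (1-2): L=5.6458, (cx,cy)=(0.4293,-0.9031)
member 3 (1-3): L=5.2415, (cx,cy)=(0.9963,0.0862)
member 4 (2-3): L=6.2163, (cx,cy)=(0.4501,0.8930)
member 5 (2-4): L=5.2740, (cx,cy)=(1.0000,0.0000)
member 6 (3-4): L=6.0782, (cx,cy)=(0.4074,-0.9133)
solve A·x = −loads:
  F[0-1] = -198.2880 N (compression)
  F[0-2] = -260.0701 N (compression)
  F[1-2] = +184.6870 N (tension)
  F[1-3] = -161.4854 N (compression)
  F[2-3] = +196.9501 N (tension)
  F[2-4] = +72.2353 N (tension)
  F[3-4] = -177.3257 N (compression)
  Rx@0 = +341.6600 N
  Ry@0 = +180.7242 N
  Ry@4 = +161.9458 N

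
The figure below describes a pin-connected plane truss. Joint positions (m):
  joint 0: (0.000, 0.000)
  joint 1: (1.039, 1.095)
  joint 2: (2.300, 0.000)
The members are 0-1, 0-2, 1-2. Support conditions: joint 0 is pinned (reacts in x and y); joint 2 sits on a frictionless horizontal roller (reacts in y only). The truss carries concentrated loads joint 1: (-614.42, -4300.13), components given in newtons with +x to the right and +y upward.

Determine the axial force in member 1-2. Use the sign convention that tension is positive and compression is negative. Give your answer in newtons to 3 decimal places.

N=3 nodes, M=3 members, R=3 reactions → 2N=6, M+R=6
member 0 (0-1): L=1.5095, (cx,cy)=(0.6883,0.7254)
member 1 (0-2): L=2.3000, (cx,cy)=(1.0000,0.0000)
member 2 (1-2): L=1.6701, (cx,cy)=(0.7551,-0.6557)
solve A·x = −loads:
  F[0-1] = -3653.2445 N (compression)
  F[0-2] = +1900.1596 N (tension)
  F[1-2] = -2516.5793 N (compression)
  Rx@0 = +614.4200 N
  Ry@0 = +2650.1104 N
  Ry@2 = +1650.0196 N

-2516.579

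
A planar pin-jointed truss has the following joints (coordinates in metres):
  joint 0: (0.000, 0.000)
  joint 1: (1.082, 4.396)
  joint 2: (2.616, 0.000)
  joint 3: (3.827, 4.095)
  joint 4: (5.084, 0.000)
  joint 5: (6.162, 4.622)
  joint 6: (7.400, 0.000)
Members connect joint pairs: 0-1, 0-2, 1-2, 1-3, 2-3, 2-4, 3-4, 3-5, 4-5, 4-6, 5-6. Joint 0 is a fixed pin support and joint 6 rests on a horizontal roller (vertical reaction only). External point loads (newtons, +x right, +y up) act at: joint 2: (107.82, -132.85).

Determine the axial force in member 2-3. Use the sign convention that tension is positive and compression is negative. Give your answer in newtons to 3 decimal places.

N=7 nodes, M=11 members, R=3 reactions → 2N=14, M+R=14
member 0 (0-1): L=4.5272, (cx,cy)=(0.2390,0.9710)
member 1 (0-2): L=2.6160, (cx,cy)=(1.0000,0.0000)
member 2 (1-2): L=4.6560, (cx,cy)=(0.3295,-0.9442)
member 3 (1-3): L=2.7615, (cx,cy)=(0.9940,-0.1090)
member 4 (2-3): L=4.2703, (cx,cy)=(0.2836,0.9589)
member 5 (2-4): L=2.4680, (cx,cy)=(1.0000,0.0000)
member 6 (3-4): L=4.2836, (cx,cy)=(0.2934,-0.9560)
member 7 (3-5): L=2.3937, (cx,cy)=(0.9755,0.2202)
member 8 (4-5): L=4.7460, (cx,cy)=(0.2271,0.9739)
member 9 (4-6): L=2.3160, (cx,cy)=(1.0000,0.0000)
member 10 (5-6): L=4.7849, (cx,cy)=(0.2587,-0.9659)
solve A·x = −loads:
  F[0-1] = -88.4490 N (compression)
  F[0-2] = +128.9593 N (tension)
  F[1-2] = +97.1366 N (tension)
  F[1-3] = -53.4614 N (compression)
  F[2-3] = +42.8980 N (tension)
  F[2-4] = +40.9776 N (tension)
  F[3-4] = -54.9916 N (compression)
  F[3-5] = -25.4653 N (compression)
  F[4-5] = +53.9816 N (tension)
  F[4-6] = +12.5794 N (tension)
  F[5-6] = -48.6198 N (compression)
  Rx@0 = -107.8200 N
  Ry@0 = +85.8857 N
  Ry@6 = +46.9643 N

42.898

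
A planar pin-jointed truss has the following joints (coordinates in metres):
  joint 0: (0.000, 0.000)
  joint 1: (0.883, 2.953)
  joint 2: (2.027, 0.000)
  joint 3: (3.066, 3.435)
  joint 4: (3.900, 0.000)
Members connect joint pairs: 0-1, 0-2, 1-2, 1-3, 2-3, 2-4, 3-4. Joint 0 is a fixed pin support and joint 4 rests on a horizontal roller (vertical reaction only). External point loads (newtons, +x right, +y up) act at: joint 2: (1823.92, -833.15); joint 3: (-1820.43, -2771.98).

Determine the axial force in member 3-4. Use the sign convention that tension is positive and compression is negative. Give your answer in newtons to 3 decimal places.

N=5 nodes, M=7 members, R=3 reactions → 2N=10, M+R=10
member 0 (0-1): L=3.0822, (cx,cy)=(0.2865,0.9581)
member 1 (0-2): L=2.0270, (cx,cy)=(1.0000,0.0000)
member 2 (1-2): L=3.1669, (cx,cy)=(0.3612,-0.9325)
member 3 (1-3): L=2.2356, (cx,cy)=(0.9765,0.2156)
member 4 (2-3): L=3.5887, (cx,cy)=(0.2895,0.9572)
member 5 (2-4): L=1.8730, (cx,cy)=(1.0000,0.0000)
member 6 (3-4): L=3.5348, (cx,cy)=(0.2359,-0.9718)
solve A·x = −loads:
  F[0-1] = -2709.8660 N (compression)
  F[0-2] = +779.8248 N (tension)
  F[1-2] = +2395.5636 N (tension)
  F[1-3] = -1681.2550 N (compression)
  F[2-3] = -1463.3172 N (compression)
  F[2-4] = +244.9431 N (tension)
  F[3-4] = -1038.1581 N (compression)
  Rx@0 = -3.4900 N
  Ry@0 = +2596.2816 N
  Ry@4 = +1008.8484 N

-1038.158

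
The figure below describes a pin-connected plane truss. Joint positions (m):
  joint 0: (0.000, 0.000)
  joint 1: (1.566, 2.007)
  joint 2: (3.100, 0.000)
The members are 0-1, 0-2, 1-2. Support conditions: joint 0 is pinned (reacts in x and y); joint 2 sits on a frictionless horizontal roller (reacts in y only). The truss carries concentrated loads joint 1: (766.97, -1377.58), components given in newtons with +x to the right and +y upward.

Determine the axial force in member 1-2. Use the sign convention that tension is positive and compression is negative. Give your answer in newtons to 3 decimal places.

N=3 nodes, M=3 members, R=3 reactions → 2N=6, M+R=6
member 0 (0-1): L=2.5457, (cx,cy)=(0.6152,0.7884)
member 1 (0-2): L=3.1000, (cx,cy)=(1.0000,0.0000)
member 2 (1-2): L=2.5261, (cx,cy)=(0.6073,-0.7945)
solve A·x = −loads:
  F[0-1] = -234.8159 N (compression)
  F[0-2] = +911.4202 N (tension)
  F[1-2] = -1500.8754 N (compression)
  Rx@0 = -766.9700 N
  Ry@0 = +185.1287 N
  Ry@2 = +1192.4513 N

-1500.875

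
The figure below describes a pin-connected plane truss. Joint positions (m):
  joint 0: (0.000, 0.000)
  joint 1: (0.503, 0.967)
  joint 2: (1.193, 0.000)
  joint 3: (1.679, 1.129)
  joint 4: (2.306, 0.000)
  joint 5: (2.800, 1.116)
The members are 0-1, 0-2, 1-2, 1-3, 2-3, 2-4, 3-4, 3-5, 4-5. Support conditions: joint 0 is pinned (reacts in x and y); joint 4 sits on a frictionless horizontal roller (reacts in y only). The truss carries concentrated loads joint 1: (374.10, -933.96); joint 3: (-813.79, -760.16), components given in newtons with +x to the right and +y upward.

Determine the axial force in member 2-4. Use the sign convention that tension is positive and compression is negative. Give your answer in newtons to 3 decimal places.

286.368

N=6 nodes, M=9 members, R=3 reactions → 2N=12, M+R=12
member 0 (0-1): L=1.0900, (cx,cy)=(0.4615,0.8872)
member 1 (0-2): L=1.1930, (cx,cy)=(1.0000,0.0000)
member 2 (1-2): L=1.1879, (cx,cy)=(0.5808,-0.8140)
member 3 (1-3): L=1.1871, (cx,cy)=(0.9906,0.1365)
member 4 (2-3): L=1.2292, (cx,cy)=(0.3954,0.9185)
member 5 (2-4): L=1.1130, (cx,cy)=(1.0000,0.0000)
member 6 (3-4): L=1.2914, (cx,cy)=(0.4855,-0.8742)
member 7 (3-5): L=1.1211, (cx,cy)=(0.9999,-0.0116)
member 8 (4-5): L=1.2204, (cx,cy)=(0.4048,0.9144)
solve A·x = −loads:
  F[0-1] = -1328.3735 N (compression)
  F[0-2] = +173.3122 N (tension)
  F[1-2] = +121.4019 N (tension)
  F[1-3] = -1067.6051 N (compression)
  F[2-3] = -107.5906 N (compression)
  F[2-4] = +286.3677 N (tension)
  F[3-4] = -589.8269 N (compression)
  F[3-5] = +0.0000 N (tension)
  F[4-5] = -0.0000 N (compression)
  Rx@0 = +439.6900 N
  Ry@0 = +1178.4755 N
  Ry@4 = +515.6445 N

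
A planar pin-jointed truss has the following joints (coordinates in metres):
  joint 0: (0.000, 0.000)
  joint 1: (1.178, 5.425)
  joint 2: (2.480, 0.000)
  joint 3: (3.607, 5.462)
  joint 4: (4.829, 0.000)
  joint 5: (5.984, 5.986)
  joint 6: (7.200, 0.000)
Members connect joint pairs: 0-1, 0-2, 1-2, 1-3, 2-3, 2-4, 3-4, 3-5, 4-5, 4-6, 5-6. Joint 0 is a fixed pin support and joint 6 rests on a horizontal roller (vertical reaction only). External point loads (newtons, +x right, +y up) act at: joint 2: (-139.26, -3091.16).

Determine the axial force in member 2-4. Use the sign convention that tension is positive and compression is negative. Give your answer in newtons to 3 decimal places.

N=7 nodes, M=11 members, R=3 reactions → 2N=14, M+R=14
member 0 (0-1): L=5.5514, (cx,cy)=(0.2122,0.9772)
member 1 (0-2): L=2.4800, (cx,cy)=(1.0000,0.0000)
member 2 (1-2): L=5.5791, (cx,cy)=(0.2334,-0.9724)
member 3 (1-3): L=2.4293, (cx,cy)=(0.9999,0.0152)
member 4 (2-3): L=5.5771, (cx,cy)=(0.2021,0.9794)
member 5 (2-4): L=2.3490, (cx,cy)=(1.0000,0.0000)
member 6 (3-4): L=5.5970, (cx,cy)=(0.2183,-0.9759)
member 7 (3-5): L=2.4341, (cx,cy)=(0.9766,0.2153)
member 8 (4-5): L=6.0964, (cx,cy)=(0.1895,0.9819)
member 9 (4-6): L=2.3710, (cx,cy)=(1.0000,0.0000)
member 10 (5-6): L=6.1083, (cx,cy)=(0.1991,-0.9800)
solve A·x = −loads:
  F[0-1] = -2073.6509 N (compression)
  F[0-2] = +300.7642 N (tension)
  F[1-2] = +2069.5124 N (tension)
  F[1-3] = -923.0995 N (compression)
  F[2-3] = +1101.5174 N (tension)
  F[2-4] = +700.4001 N (tension)
  F[3-4] = -1190.5540 N (compression)
  F[3-5] = -451.0418 N (compression)
  F[4-5] = +1183.2616 N (tension)
  F[4-6] = +216.2905 N (tension)
  F[5-6] = -1086.4795 N (compression)
  Rx@0 = +139.2600 N
  Ry@0 = +2026.4271 N
  Ry@6 = +1064.7329 N

700.400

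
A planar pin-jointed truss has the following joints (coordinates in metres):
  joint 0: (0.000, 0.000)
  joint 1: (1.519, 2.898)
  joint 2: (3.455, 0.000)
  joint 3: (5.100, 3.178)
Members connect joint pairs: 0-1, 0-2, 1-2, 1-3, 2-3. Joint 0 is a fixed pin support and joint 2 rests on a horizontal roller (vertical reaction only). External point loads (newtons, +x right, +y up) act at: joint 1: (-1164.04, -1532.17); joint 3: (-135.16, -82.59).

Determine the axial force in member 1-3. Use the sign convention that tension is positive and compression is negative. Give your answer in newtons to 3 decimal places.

N=4 nodes, M=5 members, R=3 reactions → 2N=8, M+R=8
member 0 (0-1): L=3.2720, (cx,cy)=(0.4642,0.8857)
member 1 (0-2): L=3.4550, (cx,cy)=(1.0000,0.0000)
member 2 (1-2): L=3.4852, (cx,cy)=(0.5555,-0.8315)
member 3 (1-3): L=3.5919, (cx,cy)=(0.9970,0.0780)
member 4 (2-3): L=3.5785, (cx,cy)=(0.4597,0.8881)
solve A·x = −loads:
  F[0-1] = -2167.6798 N (compression)
  F[0-2] = -292.8616 N (compression)
  F[1-2] = +457.2666 N (tension)
  F[1-3] = -96.6015 N (compression)
  F[2-3] = -84.5190 N (compression)
  Rx@0 = +1299.2000 N
  Ry@0 = +1919.9268 N
  Ry@2 = -305.1668 N

-96.601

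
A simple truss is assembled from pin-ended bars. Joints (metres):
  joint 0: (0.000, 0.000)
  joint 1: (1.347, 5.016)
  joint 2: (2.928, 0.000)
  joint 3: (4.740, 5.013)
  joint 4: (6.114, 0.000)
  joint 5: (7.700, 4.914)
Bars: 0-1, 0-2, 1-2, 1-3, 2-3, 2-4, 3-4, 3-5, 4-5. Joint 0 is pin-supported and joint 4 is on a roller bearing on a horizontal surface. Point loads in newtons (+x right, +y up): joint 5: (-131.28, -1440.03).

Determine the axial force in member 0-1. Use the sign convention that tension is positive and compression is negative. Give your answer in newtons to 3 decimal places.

277.533

N=6 nodes, M=9 members, R=3 reactions → 2N=12, M+R=12
member 0 (0-1): L=5.1937, (cx,cy)=(0.2594,0.9658)
member 1 (0-2): L=2.9280, (cx,cy)=(1.0000,0.0000)
member 2 (1-2): L=5.2593, (cx,cy)=(0.3006,-0.9537)
member 3 (1-3): L=3.3930, (cx,cy)=(1.0000,-0.0009)
member 4 (2-3): L=5.3304, (cx,cy)=(0.3399,0.9404)
member 5 (2-4): L=3.1860, (cx,cy)=(1.0000,0.0000)
member 6 (3-4): L=5.1979, (cx,cy)=(0.2643,-0.9644)
member 7 (3-5): L=2.9617, (cx,cy)=(0.9994,-0.0334)
member 8 (4-5): L=5.1636, (cx,cy)=(0.3071,0.9517)
solve A·x = −loads:
  F[0-1] = +277.5333 N (tension)
  F[0-2] = -203.2588 N (compression)
  F[1-2] = -281.1809 N (compression)
  F[1-3] = +156.5054 N (tension)
  F[2-3] = +285.1567 N (tension)
  F[2-4] = -384.7200 N (compression)
  F[3-4] = -289.3644 N (compression)
  F[3-5] = +330.1146 N (tension)
  F[4-5] = -1501.5798 N (compression)
  Rx@0 = +131.2800 N
  Ry@0 = -268.0369 N
  Ry@4 = +1708.0669 N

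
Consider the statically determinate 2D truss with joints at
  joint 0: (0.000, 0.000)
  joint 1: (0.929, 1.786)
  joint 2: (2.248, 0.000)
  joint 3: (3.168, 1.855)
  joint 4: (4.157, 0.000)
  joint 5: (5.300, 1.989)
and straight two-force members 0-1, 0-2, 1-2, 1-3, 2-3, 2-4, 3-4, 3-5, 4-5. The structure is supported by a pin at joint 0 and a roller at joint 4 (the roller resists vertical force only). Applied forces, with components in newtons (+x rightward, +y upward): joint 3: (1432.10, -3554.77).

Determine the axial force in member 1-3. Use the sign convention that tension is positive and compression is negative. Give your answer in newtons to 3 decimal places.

-254.462

N=6 nodes, M=9 members, R=3 reactions → 2N=12, M+R=12
member 0 (0-1): L=2.0132, (cx,cy)=(0.4615,0.8872)
member 1 (0-2): L=2.2480, (cx,cy)=(1.0000,0.0000)
member 2 (1-2): L=2.2203, (cx,cy)=(0.5941,-0.8044)
member 3 (1-3): L=2.2401, (cx,cy)=(0.9995,0.0308)
member 4 (2-3): L=2.0706, (cx,cy)=(0.4443,0.8959)
member 5 (2-4): L=1.9090, (cx,cy)=(1.0000,0.0000)
member 6 (3-4): L=2.1022, (cx,cy)=(0.4705,-0.8824)
member 7 (3-5): L=2.1362, (cx,cy)=(0.9980,0.0627)
member 8 (4-5): L=2.2940, (cx,cy)=(0.4982,0.8670)
solve A·x = −loads:
  F[0-1] = -232.9555 N (compression)
  F[0-2] = +1539.6002 N (tension)
  F[1-2] = +247.1757 N (tension)
  F[1-3] = -254.4617 N (compression)
  F[2-3] = -221.9411 N (compression)
  F[2-4] = +1785.0524 N (tension)
  F[3-4] = -3794.2317 N (compression)
  F[3-5] = +0.0000 N (tension)
  F[4-5] = -0.0000 N (compression)
  Rx@0 = -1432.1000 N
  Ry@0 = +206.6688 N
  Ry@4 = +3348.1012 N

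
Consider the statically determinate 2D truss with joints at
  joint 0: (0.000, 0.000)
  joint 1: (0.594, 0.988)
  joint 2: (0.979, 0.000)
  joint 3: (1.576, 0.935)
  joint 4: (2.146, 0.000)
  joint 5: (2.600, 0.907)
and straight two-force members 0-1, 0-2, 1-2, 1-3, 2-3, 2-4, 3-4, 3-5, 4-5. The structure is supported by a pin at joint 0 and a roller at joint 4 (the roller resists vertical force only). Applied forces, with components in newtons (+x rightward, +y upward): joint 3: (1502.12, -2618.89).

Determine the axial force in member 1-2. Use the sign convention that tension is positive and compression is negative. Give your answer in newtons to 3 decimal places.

46.564

N=6 nodes, M=9 members, R=3 reactions → 2N=12, M+R=12
member 0 (0-1): L=1.1528, (cx,cy)=(0.5153,0.8570)
member 1 (0-2): L=0.9790, (cx,cy)=(1.0000,0.0000)
member 2 (1-2): L=1.0604, (cx,cy)=(0.3631,-0.9318)
member 3 (1-3): L=0.9834, (cx,cy)=(0.9985,-0.0539)
member 4 (2-3): L=1.1093, (cx,cy)=(0.5382,0.8428)
member 5 (2-4): L=1.1670, (cx,cy)=(1.0000,0.0000)
member 6 (3-4): L=1.0950, (cx,cy)=(0.5205,-0.8538)
member 7 (3-5): L=1.0244, (cx,cy)=(0.9996,-0.0273)
member 8 (4-5): L=1.0143, (cx,cy)=(0.4476,0.8942)
solve A·x = −loads:
  F[0-1] = -48.0021 N (compression)
  F[0-2] = +1526.8536 N (tension)
  F[1-2] = +46.5645 N (tension)
  F[1-3] = -41.7010 N (compression)
  F[2-3] = -51.4766 N (compression)
  F[2-4] = +1571.4629 N (tension)
  F[3-4] = -3018.9889 N (compression)
  F[3-5] = +0.0000 N (tension)
  F[4-5] = -0.0000 N (compression)
  Rx@0 = -1502.1200 N
  Ry@0 = +41.1394 N
  Ry@4 = +2577.7506 N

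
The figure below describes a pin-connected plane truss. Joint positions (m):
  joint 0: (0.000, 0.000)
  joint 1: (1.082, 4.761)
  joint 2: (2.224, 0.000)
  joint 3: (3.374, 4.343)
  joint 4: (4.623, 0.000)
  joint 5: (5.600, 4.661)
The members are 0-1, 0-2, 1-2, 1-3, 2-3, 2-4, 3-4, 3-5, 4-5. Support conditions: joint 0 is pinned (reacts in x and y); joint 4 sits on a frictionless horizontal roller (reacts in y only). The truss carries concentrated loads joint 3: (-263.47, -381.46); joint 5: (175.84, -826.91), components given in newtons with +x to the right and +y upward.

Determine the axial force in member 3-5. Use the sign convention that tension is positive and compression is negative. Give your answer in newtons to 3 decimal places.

N=6 nodes, M=9 members, R=3 reactions → 2N=12, M+R=12
member 0 (0-1): L=4.8824, (cx,cy)=(0.2216,0.9751)
member 1 (0-2): L=2.2240, (cx,cy)=(1.0000,0.0000)
member 2 (1-2): L=4.8960, (cx,cy)=(0.2332,-0.9724)
member 3 (1-3): L=2.3298, (cx,cy)=(0.9838,-0.1794)
member 4 (2-3): L=4.4927, (cx,cy)=(0.2560,0.9667)
member 5 (2-4): L=2.3990, (cx,cy)=(1.0000,0.0000)
member 6 (3-4): L=4.5190, (cx,cy)=(0.2764,-0.9610)
member 7 (3-5): L=2.2486, (cx,cy)=(0.9899,0.1414)
member 8 (4-5): L=4.7623, (cx,cy)=(0.2052,0.9787)
solve A·x = −loads:
  F[0-1] = +1.5057 N (tension)
  F[0-2] = -87.9637 N (compression)
  F[1-2] = -1.6444 N (compression)
  F[1-3] = +0.7291 N (tension)
  F[2-3] = +1.6541 N (tension)
  F[2-4] = -88.7706 N (compression)
  F[3-4] = -344.9438 N (compression)
  F[3-5] = +363.6029 N (tension)
  F[4-5] = -897.4194 N (compression)
  Rx@0 = +87.6300 N
  Ry@0 = -1.4682 N
  Ry@4 = +1209.8382 N

363.603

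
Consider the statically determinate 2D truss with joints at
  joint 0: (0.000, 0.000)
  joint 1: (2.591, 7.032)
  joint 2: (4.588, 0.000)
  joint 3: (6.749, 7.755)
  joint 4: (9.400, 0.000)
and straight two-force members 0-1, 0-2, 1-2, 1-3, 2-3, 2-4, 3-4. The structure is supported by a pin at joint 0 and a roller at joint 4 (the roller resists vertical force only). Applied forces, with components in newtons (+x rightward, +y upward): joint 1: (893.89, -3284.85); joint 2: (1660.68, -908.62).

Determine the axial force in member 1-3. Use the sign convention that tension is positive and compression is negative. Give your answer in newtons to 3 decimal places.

N=5 nodes, M=7 members, R=3 reactions → 2N=10, M+R=10
member 0 (0-1): L=7.4942, (cx,cy)=(0.3457,0.9383)
member 1 (0-2): L=4.5880, (cx,cy)=(1.0000,0.0000)
member 2 (1-2): L=7.3101, (cx,cy)=(0.2732,-0.9620)
member 3 (1-3): L=4.2204, (cx,cy)=(0.9852,0.1713)
member 4 (2-3): L=8.0505, (cx,cy)=(0.2684,0.9633)
member 5 (2-4): L=4.8120, (cx,cy)=(1.0000,0.0000)
member 6 (3-4): L=8.1956, (cx,cy)=(0.3235,-0.9462)
solve A·x = −loads:
  F[0-1] = -2318.8493 N (compression)
  F[0-2] = +3356.2803 N (tension)
  F[1-2] = -1390.6735 N (compression)
  F[1-3] = -1335.4308 N (compression)
  F[2-3] = +2331.9811 N (tension)
  F[2-4] = +689.7113 N (tension)
  F[3-4] = -2132.2506 N (compression)
  Rx@0 = -2554.5700 N
  Ry@0 = +2175.8499 N
  Ry@4 = +2017.6201 N

-1335.431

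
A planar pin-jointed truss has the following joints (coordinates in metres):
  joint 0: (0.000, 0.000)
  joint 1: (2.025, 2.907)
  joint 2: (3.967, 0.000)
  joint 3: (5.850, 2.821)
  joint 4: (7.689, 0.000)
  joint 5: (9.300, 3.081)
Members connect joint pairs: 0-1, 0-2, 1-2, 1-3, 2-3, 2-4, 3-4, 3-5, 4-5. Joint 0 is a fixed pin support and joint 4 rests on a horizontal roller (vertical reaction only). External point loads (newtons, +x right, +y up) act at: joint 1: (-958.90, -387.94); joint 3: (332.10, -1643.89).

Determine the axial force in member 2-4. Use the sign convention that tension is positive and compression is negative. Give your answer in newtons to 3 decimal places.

725.036

N=6 nodes, M=9 members, R=3 reactions → 2N=12, M+R=12
member 0 (0-1): L=3.5428, (cx,cy)=(0.5716,0.8205)
member 1 (0-2): L=3.9670, (cx,cy)=(1.0000,0.0000)
member 2 (1-2): L=3.4960, (cx,cy)=(0.5555,-0.8315)
member 3 (1-3): L=3.8260, (cx,cy)=(0.9997,-0.0225)
member 4 (2-3): L=3.3917, (cx,cy)=(0.5552,0.8317)
member 5 (2-4): L=3.7220, (cx,cy)=(1.0000,0.0000)
member 6 (3-4): L=3.3675, (cx,cy)=(0.5461,-0.8377)
member 7 (3-5): L=3.4598, (cx,cy)=(0.9972,0.0751)
member 8 (4-5): L=3.4768, (cx,cy)=(0.4634,0.8862)
solve A·x = −loads:
  F[0-1] = -1120.7646 N (compression)
  F[0-2] = +13.8127 N (tension)
  F[1-2] = +640.4372 N (tension)
  F[1-3] = -37.4799 N (compression)
  F[2-3] = -640.2749 N (compression)
  F[2-4] = +725.0360 N (tension)
  F[3-4] = -1327.6501 N (compression)
  F[3-5] = -0.0000 N (compression)
  F[4-5] = -0.0000 N (compression)
  Rx@0 = +626.8000 N
  Ry@0 = +919.6351 N
  Ry@4 = +1112.1949 N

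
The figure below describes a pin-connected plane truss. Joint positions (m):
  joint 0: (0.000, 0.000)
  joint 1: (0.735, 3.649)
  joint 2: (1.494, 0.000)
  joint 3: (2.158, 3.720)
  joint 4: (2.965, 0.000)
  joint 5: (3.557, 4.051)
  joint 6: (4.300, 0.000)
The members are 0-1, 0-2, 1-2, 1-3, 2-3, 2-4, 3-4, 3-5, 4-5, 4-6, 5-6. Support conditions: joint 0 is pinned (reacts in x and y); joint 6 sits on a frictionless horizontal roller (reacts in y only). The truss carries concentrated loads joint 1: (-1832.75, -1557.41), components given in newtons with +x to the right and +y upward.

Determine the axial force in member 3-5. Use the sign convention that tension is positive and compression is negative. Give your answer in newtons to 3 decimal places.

N=7 nodes, M=11 members, R=3 reactions → 2N=14, M+R=14
member 0 (0-1): L=3.7223, (cx,cy)=(0.1975,0.9803)
member 1 (0-2): L=1.4940, (cx,cy)=(1.0000,0.0000)
member 2 (1-2): L=3.7271, (cx,cy)=(0.2036,-0.9790)
member 3 (1-3): L=1.4248, (cx,cy)=(0.9988,0.0498)
member 4 (2-3): L=3.7788, (cx,cy)=(0.1757,0.9844)
member 5 (2-4): L=1.4710, (cx,cy)=(1.0000,0.0000)
member 6 (3-4): L=3.8065, (cx,cy)=(0.2120,-0.9773)
member 7 (3-5): L=1.4376, (cx,cy)=(0.9731,0.2302)
member 8 (4-5): L=4.0940, (cx,cy)=(0.1446,0.9895)
member 9 (4-6): L=1.3350, (cx,cy)=(1.0000,0.0000)
member 10 (5-6): L=4.1186, (cx,cy)=(0.1804,-0.9836)
solve A·x = −loads:
  F[0-1] = -2903.6514 N (compression)
  F[0-2] = -1259.3973 N (compression)
  F[1-2] = +1366.6608 N (tension)
  F[1-3] = +982.3061 N (tension)
  F[2-3] = -1359.1704 N (compression)
  F[2-4] = -742.2558 N (compression)
  F[3-4] = +1425.5860 N (tension)
  F[3-5] = +452.1738 N (tension)
  F[4-5] = -1407.9784 N (compression)
  F[4-6] = -236.4306 N (compression)
  F[5-6] = +1310.5744 N (tension)
  Rx@0 = +1832.7500 N
  Ry@0 = +2846.4817 N
  Ry@6 = -1289.0717 N

452.174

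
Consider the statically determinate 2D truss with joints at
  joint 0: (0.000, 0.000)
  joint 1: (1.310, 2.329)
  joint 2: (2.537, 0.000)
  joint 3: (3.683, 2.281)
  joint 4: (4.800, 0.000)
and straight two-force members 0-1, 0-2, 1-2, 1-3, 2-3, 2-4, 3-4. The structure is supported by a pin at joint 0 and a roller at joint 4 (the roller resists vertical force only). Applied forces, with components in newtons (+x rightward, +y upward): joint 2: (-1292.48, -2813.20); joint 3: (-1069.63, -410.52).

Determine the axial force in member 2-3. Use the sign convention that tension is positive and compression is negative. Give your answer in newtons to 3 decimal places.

940.143

N=5 nodes, M=7 members, R=3 reactions → 2N=10, M+R=10
member 0 (0-1): L=2.6721, (cx,cy)=(0.4902,0.8716)
member 1 (0-2): L=2.5370, (cx,cy)=(1.0000,0.0000)
member 2 (1-2): L=2.6324, (cx,cy)=(0.4661,-0.8847)
member 3 (1-3): L=2.3735, (cx,cy)=(0.9998,-0.0202)
member 4 (2-3): L=2.5527, (cx,cy)=(0.4489,0.8936)
member 5 (2-4): L=2.2630, (cx,cy)=(1.0000,0.0000)
member 6 (3-4): L=2.5398, (cx,cy)=(0.4398,-0.8981)
solve A·x = −loads:
  F[0-1] = -2214.5103 N (compression)
  F[0-2] = -1276.4608 N (compression)
  F[1-2] = +2230.2001 N (tension)
  F[1-3] = -2125.5947 N (compression)
  F[2-3] = +940.1435 N (tension)
  F[2-4] = +633.4653 N (tension)
  F[3-4] = -1440.3611 N (compression)
  Rx@0 = +2362.1100 N
  Ry@0 = +1930.1351 N
  Ry@4 = +1293.5849 N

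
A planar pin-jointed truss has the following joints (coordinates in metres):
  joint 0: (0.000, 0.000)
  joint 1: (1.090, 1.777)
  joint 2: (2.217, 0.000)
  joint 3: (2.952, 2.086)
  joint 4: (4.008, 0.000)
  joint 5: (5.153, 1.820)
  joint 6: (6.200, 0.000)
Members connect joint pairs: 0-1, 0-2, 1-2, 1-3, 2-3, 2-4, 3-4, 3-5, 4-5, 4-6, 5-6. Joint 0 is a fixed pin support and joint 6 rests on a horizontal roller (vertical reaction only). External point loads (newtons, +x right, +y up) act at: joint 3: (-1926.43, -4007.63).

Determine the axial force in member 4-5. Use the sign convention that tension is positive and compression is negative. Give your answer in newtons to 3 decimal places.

N=7 nodes, M=11 members, R=3 reactions → 2N=14, M+R=14
member 0 (0-1): L=2.0847, (cx,cy)=(0.5229,0.8524)
member 1 (0-2): L=2.2170, (cx,cy)=(1.0000,0.0000)
member 2 (1-2): L=2.1042, (cx,cy)=(0.5356,-0.8445)
member 3 (1-3): L=1.8875, (cx,cy)=(0.9865,0.1637)
member 4 (2-3): L=2.2117, (cx,cy)=(0.3323,0.9432)
member 5 (2-4): L=1.7910, (cx,cy)=(1.0000,0.0000)
member 6 (3-4): L=2.3381, (cx,cy)=(0.4517,-0.8922)
member 7 (3-5): L=2.2170, (cx,cy)=(0.9928,-0.1200)
member 8 (4-5): L=2.1502, (cx,cy)=(0.5325,0.8464)
member 9 (4-6): L=2.1920, (cx,cy)=(1.0000,0.0000)
member 10 (5-6): L=2.0997, (cx,cy)=(0.4987,-0.8668)
solve A·x = −loads:
  F[0-1] = -3223.3493 N (compression)
  F[0-2] = -241.0511 N (compression)
  F[1-2] = +2644.1401 N (tension)
  F[1-3] = -3143.9538 N (compression)
  F[2-3] = -2367.4845 N (compression)
  F[2-4] = +1961.8769 N (tension)
  F[3-4] = -1221.2134 N (compression)
  F[3-5] = -1420.5702 N (compression)
  F[4-5] = +1287.2427 N (tension)
  F[4-6] = +724.8453 N (tension)
  F[5-6] = -1453.6151 N (compression)
  Rx@0 = +1926.4300 N
  Ry@0 = +2747.6315 N
  Ry@6 = +1259.9985 N

1287.243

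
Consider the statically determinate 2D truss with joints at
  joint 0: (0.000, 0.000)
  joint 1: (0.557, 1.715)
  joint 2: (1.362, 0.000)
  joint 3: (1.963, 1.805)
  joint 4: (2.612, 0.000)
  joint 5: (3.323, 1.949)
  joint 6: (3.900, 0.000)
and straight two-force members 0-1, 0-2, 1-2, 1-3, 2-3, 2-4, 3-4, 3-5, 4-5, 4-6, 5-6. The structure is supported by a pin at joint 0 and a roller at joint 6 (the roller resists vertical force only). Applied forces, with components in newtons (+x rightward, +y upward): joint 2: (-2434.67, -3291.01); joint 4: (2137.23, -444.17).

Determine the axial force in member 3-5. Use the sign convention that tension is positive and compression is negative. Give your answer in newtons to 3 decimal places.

N=7 nodes, M=11 members, R=3 reactions → 2N=14, M+R=14
member 0 (0-1): L=1.8032, (cx,cy)=(0.3089,0.9511)
member 1 (0-2): L=1.3620, (cx,cy)=(1.0000,0.0000)
member 2 (1-2): L=1.8945, (cx,cy)=(0.4249,-0.9052)
member 3 (1-3): L=1.4089, (cx,cy)=(0.9980,0.0639)
member 4 (2-3): L=1.9024, (cx,cy)=(0.3159,0.9488)
member 5 (2-4): L=1.2500, (cx,cy)=(1.0000,0.0000)
member 6 (3-4): L=1.9181, (cx,cy)=(0.3384,-0.9410)
member 7 (3-5): L=1.3676, (cx,cy)=(0.9944,0.1053)
member 8 (4-5): L=2.0746, (cx,cy)=(0.3427,0.9394)
member 9 (4-6): L=1.2880, (cx,cy)=(1.0000,0.0000)
member 10 (5-6): L=2.0326, (cx,cy)=(0.2839,-0.9589)
solve A·x = −loads:
  F[0-1] = -2406.0452 N (compression)
  F[0-2] = +445.7825 N (tension)
  F[1-2] = +2403.1716 N (tension)
  F[1-3] = -1767.9582 N (compression)
  F[2-3] = +1175.7841 N (tension)
  F[2-4] = +3530.1325 N (tension)
  F[3-4] = -1177.3773 N (compression)
  F[3-5] = -1000.0961 N (compression)
  F[4-5] = +1652.1588 N (tension)
  F[4-6] = +428.3246 N (tension)
  F[5-6] = -1508.8731 N (compression)
  Rx@0 = +297.4400 N
  Ry@0 = +2288.3780 N
  Ry@6 = +1446.8020 N

-1000.096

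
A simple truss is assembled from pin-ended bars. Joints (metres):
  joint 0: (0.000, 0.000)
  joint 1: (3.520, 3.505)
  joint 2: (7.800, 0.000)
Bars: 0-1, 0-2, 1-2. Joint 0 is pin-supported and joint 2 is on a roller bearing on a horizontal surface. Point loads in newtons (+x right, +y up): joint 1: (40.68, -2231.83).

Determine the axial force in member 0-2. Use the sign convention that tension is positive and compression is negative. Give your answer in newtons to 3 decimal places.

1252.208

N=3 nodes, M=3 members, R=3 reactions → 2N=6, M+R=6
member 0 (0-1): L=4.9674, (cx,cy)=(0.7086,0.7056)
member 1 (0-2): L=7.8000, (cx,cy)=(1.0000,0.0000)
member 2 (1-2): L=5.5320, (cx,cy)=(0.7737,-0.6336)
solve A·x = −loads:
  F[0-1] = -1709.7126 N (compression)
  F[0-2] = +1252.2080 N (tension)
  F[1-2] = -1618.5187 N (compression)
  Rx@0 = -40.6800 N
  Ry@0 = +1206.3653 N
  Ry@2 = +1025.4647 N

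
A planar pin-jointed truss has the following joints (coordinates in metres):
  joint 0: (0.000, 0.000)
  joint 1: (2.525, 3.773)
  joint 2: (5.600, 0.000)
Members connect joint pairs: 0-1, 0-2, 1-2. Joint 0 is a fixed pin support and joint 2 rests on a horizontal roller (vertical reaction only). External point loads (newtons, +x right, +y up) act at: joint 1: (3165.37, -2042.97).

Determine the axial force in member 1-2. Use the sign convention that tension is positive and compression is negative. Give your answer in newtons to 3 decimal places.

-3939.589

N=3 nodes, M=3 members, R=3 reactions → 2N=6, M+R=6
member 0 (0-1): L=4.5400, (cx,cy)=(0.5562,0.8311)
member 1 (0-2): L=5.6000, (cx,cy)=(1.0000,0.0000)
member 2 (1-2): L=4.8674, (cx,cy)=(0.6318,-0.7752)
solve A·x = −loads:
  F[0-1] = +1216.3394 N (tension)
  F[0-2] = +2488.8744 N (tension)
  F[1-2] = -3939.5894 N (compression)
  Rx@0 = -3165.3700 N
  Ry@0 = -1010.8586 N
  Ry@2 = +3053.8286 N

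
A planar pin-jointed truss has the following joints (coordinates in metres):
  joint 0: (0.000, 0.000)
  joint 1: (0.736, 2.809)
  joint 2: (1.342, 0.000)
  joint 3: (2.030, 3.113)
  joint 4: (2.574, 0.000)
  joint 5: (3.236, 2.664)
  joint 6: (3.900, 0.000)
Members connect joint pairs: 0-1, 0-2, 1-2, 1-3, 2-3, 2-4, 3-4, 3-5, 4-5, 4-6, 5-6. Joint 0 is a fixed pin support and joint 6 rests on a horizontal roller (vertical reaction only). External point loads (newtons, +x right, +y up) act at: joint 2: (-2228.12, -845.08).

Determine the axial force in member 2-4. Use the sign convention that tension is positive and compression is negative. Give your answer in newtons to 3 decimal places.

174.682

N=7 nodes, M=11 members, R=3 reactions → 2N=14, M+R=14
member 0 (0-1): L=2.9038, (cx,cy)=(0.2535,0.9673)
member 1 (0-2): L=1.3420, (cx,cy)=(1.0000,0.0000)
member 2 (1-2): L=2.8736, (cx,cy)=(0.2109,-0.9775)
member 3 (1-3): L=1.3292, (cx,cy)=(0.9735,0.2287)
member 4 (2-3): L=3.1881, (cx,cy)=(0.2158,0.9764)
member 5 (2-4): L=1.2320, (cx,cy)=(1.0000,0.0000)
member 6 (3-4): L=3.1602, (cx,cy)=(0.1721,-0.9851)
member 7 (3-5): L=1.2869, (cx,cy)=(0.9372,-0.3489)
member 8 (4-5): L=2.7450, (cx,cy)=(0.2412,0.9705)
member 9 (4-6): L=1.3260, (cx,cy)=(1.0000,0.0000)
member 10 (5-6): L=2.7455, (cx,cy)=(0.2418,-0.9703)
solve A·x = −loads:
  F[0-1] = -572.9964 N (compression)
  F[0-2] = -2082.8888 N (compression)
  F[1-2] = +506.4646 N (tension)
  F[1-3] = -258.8980 N (compression)
  F[2-3] = +358.4512 N (tension)
  F[2-4] = +174.6820 N (tension)
  F[3-4] = -245.1286 N (compression)
  F[3-5] = -141.3691 N (compression)
  F[4-5] = +248.8132 N (tension)
  F[4-6] = +72.4802 N (tension)
  F[5-6] = -299.6909 N (compression)
  Rx@0 = +2228.1200 N
  Ry@0 = +554.2858 N
  Ry@6 = +290.7942 N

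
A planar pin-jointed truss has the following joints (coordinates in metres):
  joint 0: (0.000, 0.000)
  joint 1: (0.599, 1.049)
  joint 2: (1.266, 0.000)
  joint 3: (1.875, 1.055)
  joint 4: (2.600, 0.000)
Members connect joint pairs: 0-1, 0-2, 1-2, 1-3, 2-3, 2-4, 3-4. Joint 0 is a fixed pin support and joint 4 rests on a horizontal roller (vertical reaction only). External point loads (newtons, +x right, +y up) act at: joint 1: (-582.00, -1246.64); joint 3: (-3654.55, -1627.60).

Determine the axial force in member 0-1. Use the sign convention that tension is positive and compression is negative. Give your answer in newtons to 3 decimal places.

-3605.500

N=5 nodes, M=7 members, R=3 reactions → 2N=10, M+R=10
member 0 (0-1): L=1.2080, (cx,cy)=(0.4959,0.8684)
member 1 (0-2): L=1.2660, (cx,cy)=(1.0000,0.0000)
member 2 (1-2): L=1.2431, (cx,cy)=(0.5366,-0.8439)
member 3 (1-3): L=1.2760, (cx,cy)=(1.0000,0.0047)
member 4 (2-3): L=1.2182, (cx,cy)=(0.4999,0.8661)
member 5 (2-4): L=1.3340, (cx,cy)=(1.0000,0.0000)
member 6 (3-4): L=1.2801, (cx,cy)=(0.5664,-0.8242)
solve A·x = −loads:
  F[0-1] = -3605.5004 N (compression)
  F[0-2] = -2448.6852 N (compression)
  F[1-2] = +2219.6703 N (tension)
  F[1-3] = -2396.8845 N (compression)
  F[2-3] = -2162.7668 N (compression)
  F[2-4] = -176.4477 N (compression)
  F[3-4] = +311.5453 N (tension)
  Rx@0 = +4236.5500 N
  Ry@0 = +3131.0019 N
  Ry@4 = -256.7619 N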